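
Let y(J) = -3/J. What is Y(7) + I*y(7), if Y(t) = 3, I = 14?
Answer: -3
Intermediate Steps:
Y(7) + I*y(7) = 3 + 14*(-3/7) = 3 - 6 = -3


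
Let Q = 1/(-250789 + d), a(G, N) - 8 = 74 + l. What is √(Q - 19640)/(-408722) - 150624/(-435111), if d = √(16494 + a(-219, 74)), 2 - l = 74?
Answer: 50208/145037 - √(-4925495961 + 39280*√4126)/(408722*√(250789 - 2*√4126)) ≈ 0.34617 - 0.00034288*I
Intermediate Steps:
l = -72 (l = 2 - 1*74 = 2 - 74 = -72)
a(G, N) = 10 (a(G, N) = 8 + (74 - 72) = 8 + 2 = 10)
d = 2*√4126 (d = √(16494 + 10) = √16504 = 2*√4126 ≈ 128.47)
Q = 1/(-250789 + 2*√4126) ≈ -3.9895e-6
√(Q - 19640)/(-408722) - 150624/(-435111) = √((-250789/62895106017 - 2*√4126/62895106017) - 19640)/(-408722) - 150624/(-435111) = √(-1235259882424669/62895106017 - 2*√4126/62895106017)*(-1/408722) - 150624*(-1/435111) = -√(-1235259882424669/62895106017 - 2*√4126/62895106017)/408722 + 50208/145037 = 50208/145037 - √(-1235259882424669/62895106017 - 2*√4126/62895106017)/408722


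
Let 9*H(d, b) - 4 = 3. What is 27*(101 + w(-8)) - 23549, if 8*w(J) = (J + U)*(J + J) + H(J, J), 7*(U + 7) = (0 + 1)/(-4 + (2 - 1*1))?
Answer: -1120381/56 ≈ -20007.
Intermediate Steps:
H(d, b) = 7/9 (H(d, b) = 4/9 + (⅑)*3 = 4/9 + ⅓ = 7/9)
U = -148/21 (U = -7 + ((0 + 1)/(-4 + (2 - 1*1)))/7 = -7 + (1/(-4 + (2 - 1)))/7 = -7 + (1/(-4 + 1))/7 = -7 + (1/(-3))/7 = -7 + (1*(-⅓))/7 = -7 + (⅐)*(-⅓) = -7 - 1/21 = -148/21 ≈ -7.0476)
w(J) = 7/72 + J*(-148/21 + J)/4 (w(J) = ((J - 148/21)*(J + J) + 7/9)/8 = ((-148/21 + J)*(2*J) + 7/9)/8 = (2*J*(-148/21 + J) + 7/9)/8 = (7/9 + 2*J*(-148/21 + J))/8 = 7/72 + J*(-148/21 + J)/4)
27*(101 + w(-8)) - 23549 = 27*(101 + (7/72 - 37/21*(-8) + (¼)*(-8)²)) - 23549 = 27*(101 + (7/72 + 296/21 + (¼)*64)) - 23549 = 27*(101 + (7/72 + 296/21 + 16)) - 23549 = 27*(101 + 15217/504) - 23549 = 27*(66121/504) - 23549 = 198363/56 - 23549 = -1120381/56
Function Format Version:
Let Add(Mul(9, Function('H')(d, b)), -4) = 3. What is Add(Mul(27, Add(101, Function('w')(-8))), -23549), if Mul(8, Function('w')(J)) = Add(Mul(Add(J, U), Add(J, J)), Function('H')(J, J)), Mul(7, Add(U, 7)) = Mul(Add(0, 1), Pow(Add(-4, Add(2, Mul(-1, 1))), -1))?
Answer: Rational(-1120381, 56) ≈ -20007.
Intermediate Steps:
Function('H')(d, b) = Rational(7, 9) (Function('H')(d, b) = Add(Rational(4, 9), Mul(Rational(1, 9), 3)) = Add(Rational(4, 9), Rational(1, 3)) = Rational(7, 9))
U = Rational(-148, 21) (U = Add(-7, Mul(Rational(1, 7), Mul(Add(0, 1), Pow(Add(-4, Add(2, Mul(-1, 1))), -1)))) = Add(-7, Mul(Rational(1, 7), Mul(1, Pow(Add(-4, Add(2, -1)), -1)))) = Add(-7, Mul(Rational(1, 7), Mul(1, Pow(Add(-4, 1), -1)))) = Add(-7, Mul(Rational(1, 7), Mul(1, Pow(-3, -1)))) = Add(-7, Mul(Rational(1, 7), Mul(1, Rational(-1, 3)))) = Add(-7, Mul(Rational(1, 7), Rational(-1, 3))) = Add(-7, Rational(-1, 21)) = Rational(-148, 21) ≈ -7.0476)
Function('w')(J) = Add(Rational(7, 72), Mul(Rational(1, 4), J, Add(Rational(-148, 21), J))) (Function('w')(J) = Mul(Rational(1, 8), Add(Mul(Add(J, Rational(-148, 21)), Add(J, J)), Rational(7, 9))) = Mul(Rational(1, 8), Add(Mul(Add(Rational(-148, 21), J), Mul(2, J)), Rational(7, 9))) = Mul(Rational(1, 8), Add(Mul(2, J, Add(Rational(-148, 21), J)), Rational(7, 9))) = Mul(Rational(1, 8), Add(Rational(7, 9), Mul(2, J, Add(Rational(-148, 21), J)))) = Add(Rational(7, 72), Mul(Rational(1, 4), J, Add(Rational(-148, 21), J))))
Add(Mul(27, Add(101, Function('w')(-8))), -23549) = Add(Mul(27, Add(101, Add(Rational(7, 72), Mul(Rational(-37, 21), -8), Mul(Rational(1, 4), Pow(-8, 2))))), -23549) = Add(Mul(27, Add(101, Add(Rational(7, 72), Rational(296, 21), Mul(Rational(1, 4), 64)))), -23549) = Add(Mul(27, Add(101, Add(Rational(7, 72), Rational(296, 21), 16))), -23549) = Add(Mul(27, Add(101, Rational(15217, 504))), -23549) = Add(Mul(27, Rational(66121, 504)), -23549) = Add(Rational(198363, 56), -23549) = Rational(-1120381, 56)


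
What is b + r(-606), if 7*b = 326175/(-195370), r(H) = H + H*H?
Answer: 100279839105/273518 ≈ 3.6663e+5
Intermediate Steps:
r(H) = H + H**2
b = -65235/273518 (b = (326175/(-195370))/7 = (326175*(-1/195370))/7 = (1/7)*(-65235/39074) = -65235/273518 ≈ -0.23850)
b + r(-606) = -65235/273518 - 606*(1 - 606) = -65235/273518 - 606*(-605) = -65235/273518 + 366630 = 100279839105/273518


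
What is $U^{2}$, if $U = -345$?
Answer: $119025$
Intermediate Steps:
$U^{2} = \left(-345\right)^{2} = 119025$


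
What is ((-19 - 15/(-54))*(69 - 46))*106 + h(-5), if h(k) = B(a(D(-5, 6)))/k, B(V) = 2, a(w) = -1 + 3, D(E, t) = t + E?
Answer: -2054033/45 ≈ -45645.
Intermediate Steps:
D(E, t) = E + t
a(w) = 2
h(k) = 2/k
((-19 - 15/(-54))*(69 - 46))*106 + h(-5) = ((-19 - 15/(-54))*(69 - 46))*106 + 2/(-5) = ((-19 - 15*(-1/54))*23)*106 + 2*(-⅕) = ((-19 + 5/18)*23)*106 - ⅖ = -337/18*23*106 - ⅖ = -7751/18*106 - ⅖ = -410803/9 - ⅖ = -2054033/45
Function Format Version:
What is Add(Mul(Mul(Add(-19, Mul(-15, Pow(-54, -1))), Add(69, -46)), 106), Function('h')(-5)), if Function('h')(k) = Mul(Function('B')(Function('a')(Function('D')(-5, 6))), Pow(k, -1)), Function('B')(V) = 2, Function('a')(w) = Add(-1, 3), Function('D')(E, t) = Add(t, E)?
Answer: Rational(-2054033, 45) ≈ -45645.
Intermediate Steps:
Function('D')(E, t) = Add(E, t)
Function('a')(w) = 2
Function('h')(k) = Mul(2, Pow(k, -1))
Add(Mul(Mul(Add(-19, Mul(-15, Pow(-54, -1))), Add(69, -46)), 106), Function('h')(-5)) = Add(Mul(Mul(Add(-19, Mul(-15, Pow(-54, -1))), Add(69, -46)), 106), Mul(2, Pow(-5, -1))) = Add(Mul(Mul(Add(-19, Mul(-15, Rational(-1, 54))), 23), 106), Mul(2, Rational(-1, 5))) = Add(Mul(Mul(Add(-19, Rational(5, 18)), 23), 106), Rational(-2, 5)) = Add(Mul(Mul(Rational(-337, 18), 23), 106), Rational(-2, 5)) = Add(Mul(Rational(-7751, 18), 106), Rational(-2, 5)) = Add(Rational(-410803, 9), Rational(-2, 5)) = Rational(-2054033, 45)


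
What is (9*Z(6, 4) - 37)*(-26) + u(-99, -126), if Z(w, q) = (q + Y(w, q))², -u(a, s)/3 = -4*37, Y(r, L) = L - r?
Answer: 470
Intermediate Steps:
u(a, s) = 444 (u(a, s) = -(-12)*37 = -3*(-148) = 444)
Z(w, q) = (-w + 2*q)² (Z(w, q) = (q + (q - w))² = (-w + 2*q)²)
(9*Z(6, 4) - 37)*(-26) + u(-99, -126) = (9*(-1*6 + 2*4)² - 37)*(-26) + 444 = (9*(-6 + 8)² - 37)*(-26) + 444 = (9*2² - 37)*(-26) + 444 = (9*4 - 37)*(-26) + 444 = (36 - 37)*(-26) + 444 = -1*(-26) + 444 = 26 + 444 = 470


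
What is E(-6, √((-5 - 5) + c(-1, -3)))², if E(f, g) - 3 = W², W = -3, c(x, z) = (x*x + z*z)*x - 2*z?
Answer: 144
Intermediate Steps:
c(x, z) = -2*z + x*(x² + z²) (c(x, z) = (x² + z²)*x - 2*z = x*(x² + z²) - 2*z = -2*z + x*(x² + z²))
E(f, g) = 12 (E(f, g) = 3 + (-3)² = 3 + 9 = 12)
E(-6, √((-5 - 5) + c(-1, -3)))² = 12² = 144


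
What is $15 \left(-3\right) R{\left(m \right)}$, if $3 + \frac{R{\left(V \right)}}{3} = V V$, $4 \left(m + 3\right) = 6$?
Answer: $\frac{405}{4} \approx 101.25$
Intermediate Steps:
$m = - \frac{3}{2}$ ($m = -3 + \frac{1}{4} \cdot 6 = -3 + \frac{3}{2} = - \frac{3}{2} \approx -1.5$)
$R{\left(V \right)} = -9 + 3 V^{2}$ ($R{\left(V \right)} = -9 + 3 V V = -9 + 3 V^{2}$)
$15 \left(-3\right) R{\left(m \right)} = 15 \left(-3\right) \left(-9 + 3 \left(- \frac{3}{2}\right)^{2}\right) = - 45 \left(-9 + 3 \cdot \frac{9}{4}\right) = - 45 \left(-9 + \frac{27}{4}\right) = \left(-45\right) \left(- \frac{9}{4}\right) = \frac{405}{4}$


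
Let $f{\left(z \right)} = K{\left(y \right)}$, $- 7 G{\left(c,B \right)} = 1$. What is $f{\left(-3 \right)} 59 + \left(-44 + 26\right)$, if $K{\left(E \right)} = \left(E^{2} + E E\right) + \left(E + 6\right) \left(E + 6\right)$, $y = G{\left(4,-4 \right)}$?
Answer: $\frac{98415}{49} \approx 2008.5$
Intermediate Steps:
$G{\left(c,B \right)} = - \frac{1}{7}$ ($G{\left(c,B \right)} = \left(- \frac{1}{7}\right) 1 = - \frac{1}{7}$)
$y = - \frac{1}{7} \approx -0.14286$
$K{\left(E \right)} = \left(6 + E\right)^{2} + 2 E^{2}$ ($K{\left(E \right)} = \left(E^{2} + E^{2}\right) + \left(6 + E\right) \left(6 + E\right) = 2 E^{2} + \left(6 + E\right)^{2} = \left(6 + E\right)^{2} + 2 E^{2}$)
$f{\left(z \right)} = \frac{1683}{49}$ ($f{\left(z \right)} = \left(6 - \frac{1}{7}\right)^{2} + 2 \left(- \frac{1}{7}\right)^{2} = \left(\frac{41}{7}\right)^{2} + 2 \cdot \frac{1}{49} = \frac{1681}{49} + \frac{2}{49} = \frac{1683}{49}$)
$f{\left(-3 \right)} 59 + \left(-44 + 26\right) = \frac{1683}{49} \cdot 59 + \left(-44 + 26\right) = \frac{99297}{49} - 18 = \frac{98415}{49}$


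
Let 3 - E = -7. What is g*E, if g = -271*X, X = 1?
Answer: -2710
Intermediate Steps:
E = 10 (E = 3 - 1*(-7) = 3 + 7 = 10)
g = -271 (g = -271*1 = -271)
g*E = -271*10 = -2710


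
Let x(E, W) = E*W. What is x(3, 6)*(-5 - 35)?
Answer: -720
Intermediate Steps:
x(3, 6)*(-5 - 35) = (3*6)*(-5 - 35) = 18*(-40) = -720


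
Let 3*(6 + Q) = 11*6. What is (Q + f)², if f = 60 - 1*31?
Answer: 2025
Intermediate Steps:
f = 29 (f = 60 - 31 = 29)
Q = 16 (Q = -6 + (11*6)/3 = -6 + (⅓)*66 = -6 + 22 = 16)
(Q + f)² = (16 + 29)² = 45² = 2025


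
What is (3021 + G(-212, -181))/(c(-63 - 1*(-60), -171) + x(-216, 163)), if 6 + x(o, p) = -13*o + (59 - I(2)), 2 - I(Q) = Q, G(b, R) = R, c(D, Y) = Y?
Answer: 284/269 ≈ 1.0558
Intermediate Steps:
I(Q) = 2 - Q
x(o, p) = 53 - 13*o (x(o, p) = -6 + (-13*o + (59 - (2 - 1*2))) = -6 + (-13*o + (59 - (2 - 2))) = -6 + (-13*o + (59 - 1*0)) = -6 + (-13*o + (59 + 0)) = -6 + (-13*o + 59) = -6 + (59 - 13*o) = 53 - 13*o)
(3021 + G(-212, -181))/(c(-63 - 1*(-60), -171) + x(-216, 163)) = (3021 - 181)/(-171 + (53 - 13*(-216))) = 2840/(-171 + (53 + 2808)) = 2840/(-171 + 2861) = 2840/2690 = 2840*(1/2690) = 284/269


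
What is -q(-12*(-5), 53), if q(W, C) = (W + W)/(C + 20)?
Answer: -120/73 ≈ -1.6438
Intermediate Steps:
q(W, C) = 2*W/(20 + C) (q(W, C) = (2*W)/(20 + C) = 2*W/(20 + C))
-q(-12*(-5), 53) = -2*(-12*(-5))/(20 + 53) = -2*60/73 = -1*120/73 = -120/73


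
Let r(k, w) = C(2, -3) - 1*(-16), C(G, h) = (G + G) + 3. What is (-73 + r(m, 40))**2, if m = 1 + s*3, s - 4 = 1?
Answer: 2500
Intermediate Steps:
s = 5 (s = 4 + 1 = 5)
C(G, h) = 3 + 2*G (C(G, h) = 2*G + 3 = 3 + 2*G)
m = 16 (m = 1 + 5*3 = 1 + 15 = 16)
r(k, w) = 23 (r(k, w) = (3 + 2*2) - 1*(-16) = (3 + 4) + 16 = 7 + 16 = 23)
(-73 + r(m, 40))**2 = (-73 + 23)**2 = (-50)**2 = 2500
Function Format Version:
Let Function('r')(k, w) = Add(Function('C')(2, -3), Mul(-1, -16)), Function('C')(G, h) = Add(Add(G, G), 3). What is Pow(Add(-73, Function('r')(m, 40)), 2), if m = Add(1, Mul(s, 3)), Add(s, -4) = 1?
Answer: 2500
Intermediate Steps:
s = 5 (s = Add(4, 1) = 5)
Function('C')(G, h) = Add(3, Mul(2, G)) (Function('C')(G, h) = Add(Mul(2, G), 3) = Add(3, Mul(2, G)))
m = 16 (m = Add(1, Mul(5, 3)) = Add(1, 15) = 16)
Function('r')(k, w) = 23 (Function('r')(k, w) = Add(Add(3, Mul(2, 2)), Mul(-1, -16)) = Add(Add(3, 4), 16) = Add(7, 16) = 23)
Pow(Add(-73, Function('r')(m, 40)), 2) = Pow(Add(-73, 23), 2) = Pow(-50, 2) = 2500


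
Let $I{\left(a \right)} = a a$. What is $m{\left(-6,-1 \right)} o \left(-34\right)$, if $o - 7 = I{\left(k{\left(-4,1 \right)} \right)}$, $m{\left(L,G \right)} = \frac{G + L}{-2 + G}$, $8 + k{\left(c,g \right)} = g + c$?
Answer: $- \frac{30464}{3} \approx -10155.0$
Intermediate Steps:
$k{\left(c,g \right)} = -8 + c + g$ ($k{\left(c,g \right)} = -8 + \left(g + c\right) = -8 + \left(c + g\right) = -8 + c + g$)
$m{\left(L,G \right)} = \frac{G + L}{-2 + G}$
$I{\left(a \right)} = a^{2}$
$o = 128$ ($o = 7 + \left(-8 - 4 + 1\right)^{2} = 7 + \left(-11\right)^{2} = 7 + 121 = 128$)
$m{\left(-6,-1 \right)} o \left(-34\right) = \frac{-1 - 6}{-2 - 1} \cdot 128 \left(-34\right) = \frac{1}{-3} \left(-7\right) 128 \left(-34\right) = \left(- \frac{1}{3}\right) \left(-7\right) 128 \left(-34\right) = \frac{7}{3} \cdot 128 \left(-34\right) = \frac{896}{3} \left(-34\right) = - \frac{30464}{3}$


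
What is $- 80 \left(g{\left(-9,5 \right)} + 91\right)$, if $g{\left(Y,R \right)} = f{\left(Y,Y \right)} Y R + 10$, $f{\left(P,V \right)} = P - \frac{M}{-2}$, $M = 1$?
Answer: $-38680$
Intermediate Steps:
$f{\left(P,V \right)} = \frac{1}{2} + P$ ($f{\left(P,V \right)} = P - 1 \frac{1}{-2} = P - 1 \left(- \frac{1}{2}\right) = P - - \frac{1}{2} = P + \frac{1}{2} = \frac{1}{2} + P$)
$g{\left(Y,R \right)} = 10 + R Y \left(\frac{1}{2} + Y\right)$ ($g{\left(Y,R \right)} = \left(\frac{1}{2} + Y\right) Y R + 10 = Y \left(\frac{1}{2} + Y\right) R + 10 = R Y \left(\frac{1}{2} + Y\right) + 10 = 10 + R Y \left(\frac{1}{2} + Y\right)$)
$- 80 \left(g{\left(-9,5 \right)} + 91\right) = - 80 \left(\left(10 + \frac{1}{2} \cdot 5 \left(-9\right) \left(1 + 2 \left(-9\right)\right)\right) + 91\right) = - 80 \left(\left(10 + \frac{1}{2} \cdot 5 \left(-9\right) \left(1 - 18\right)\right) + 91\right) = - 80 \left(\left(10 + \frac{1}{2} \cdot 5 \left(-9\right) \left(-17\right)\right) + 91\right) = - 80 \left(\left(10 + \frac{765}{2}\right) + 91\right) = - 80 \left(\frac{785}{2} + 91\right) = \left(-80\right) \frac{967}{2} = -38680$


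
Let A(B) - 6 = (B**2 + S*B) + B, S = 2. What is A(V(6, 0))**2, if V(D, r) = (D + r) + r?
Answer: 3600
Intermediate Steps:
V(D, r) = D + 2*r
A(B) = 6 + B**2 + 3*B (A(B) = 6 + ((B**2 + 2*B) + B) = 6 + (B**2 + 3*B) = 6 + B**2 + 3*B)
A(V(6, 0))**2 = (6 + (6 + 2*0)**2 + 3*(6 + 2*0))**2 = (6 + (6 + 0)**2 + 3*(6 + 0))**2 = (6 + 6**2 + 3*6)**2 = (6 + 36 + 18)**2 = 60**2 = 3600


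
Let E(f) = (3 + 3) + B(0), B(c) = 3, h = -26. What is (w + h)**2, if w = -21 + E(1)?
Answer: 1444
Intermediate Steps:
E(f) = 9 (E(f) = (3 + 3) + 3 = 6 + 3 = 9)
w = -12 (w = -21 + 9 = -12)
(w + h)**2 = (-12 - 26)**2 = (-38)**2 = 1444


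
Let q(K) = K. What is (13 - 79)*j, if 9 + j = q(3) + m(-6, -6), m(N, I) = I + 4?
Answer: 528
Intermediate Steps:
m(N, I) = 4 + I
j = -8 (j = -9 + (3 + (4 - 6)) = -9 + (3 - 2) = -9 + 1 = -8)
(13 - 79)*j = (13 - 79)*(-8) = -66*(-8) = 528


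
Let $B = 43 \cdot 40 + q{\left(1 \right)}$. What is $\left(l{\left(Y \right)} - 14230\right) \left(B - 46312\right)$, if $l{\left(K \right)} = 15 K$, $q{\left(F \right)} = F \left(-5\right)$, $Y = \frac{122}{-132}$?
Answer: $\frac{13975138905}{22} \approx 6.3523 \cdot 10^{8}$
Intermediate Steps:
$Y = - \frac{61}{66}$ ($Y = 122 \left(- \frac{1}{132}\right) = - \frac{61}{66} \approx -0.92424$)
$q{\left(F \right)} = - 5 F$
$B = 1715$ ($B = 43 \cdot 40 - 5 = 1720 - 5 = 1715$)
$\left(l{\left(Y \right)} - 14230\right) \left(B - 46312\right) = \left(15 \left(- \frac{61}{66}\right) - 14230\right) \left(1715 - 46312\right) = \left(- \frac{305}{22} - 14230\right) \left(-44597\right) = \left(- \frac{313365}{22}\right) \left(-44597\right) = \frac{13975138905}{22}$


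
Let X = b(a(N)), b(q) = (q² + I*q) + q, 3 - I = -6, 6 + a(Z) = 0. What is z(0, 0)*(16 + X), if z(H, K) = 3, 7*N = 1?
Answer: -24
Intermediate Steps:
N = ⅐ (N = (⅐)*1 = ⅐ ≈ 0.14286)
a(Z) = -6 (a(Z) = -6 + 0 = -6)
I = 9 (I = 3 - 1*(-6) = 3 + 6 = 9)
b(q) = q² + 10*q (b(q) = (q² + 9*q) + q = q² + 10*q)
X = -24 (X = -6*(10 - 6) = -6*4 = -24)
z(0, 0)*(16 + X) = 3*(16 - 24) = 3*(-8) = -24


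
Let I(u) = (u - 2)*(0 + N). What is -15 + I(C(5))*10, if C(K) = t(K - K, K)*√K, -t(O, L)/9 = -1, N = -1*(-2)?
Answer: -55 + 180*√5 ≈ 347.49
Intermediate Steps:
N = 2
t(O, L) = 9 (t(O, L) = -9*(-1) = 9)
C(K) = 9*√K
I(u) = -4 + 2*u (I(u) = (u - 2)*(0 + 2) = (-2 + u)*2 = -4 + 2*u)
-15 + I(C(5))*10 = -15 + (-4 + 2*(9*√5))*10 = -15 + (-4 + 18*√5)*10 = -15 + (-40 + 180*√5) = -55 + 180*√5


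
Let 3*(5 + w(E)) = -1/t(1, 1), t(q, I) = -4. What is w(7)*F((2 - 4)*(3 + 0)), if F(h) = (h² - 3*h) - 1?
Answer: -3127/12 ≈ -260.58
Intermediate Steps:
F(h) = -1 + h² - 3*h
w(E) = -59/12 (w(E) = -5 + (-1/(-4))/3 = -5 + (-1*(-¼))/3 = -5 + (⅓)*(¼) = -5 + 1/12 = -59/12)
w(7)*F((2 - 4)*(3 + 0)) = -59*(-1 + ((2 - 4)*(3 + 0))² - 3*(2 - 4)*(3 + 0))/12 = -59*(-1 + (-2*3)² - (-6)*3)/12 = -59*(-1 + (-6)² - 3*(-6))/12 = -59*(-1 + 36 + 18)/12 = -59/12*53 = -3127/12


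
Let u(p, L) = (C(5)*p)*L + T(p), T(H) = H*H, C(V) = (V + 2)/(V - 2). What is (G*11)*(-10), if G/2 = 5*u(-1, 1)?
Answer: 4400/3 ≈ 1466.7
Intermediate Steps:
C(V) = (2 + V)/(-2 + V)
T(H) = H**2
u(p, L) = p**2 + 7*L*p/3 (u(p, L) = (((2 + 5)/(-2 + 5))*p)*L + p**2 = ((7/3)*p)*L + p**2 = (((1/3)*7)*p)*L + p**2 = (7*p/3)*L + p**2 = 7*L*p/3 + p**2 = p**2 + 7*L*p/3)
G = -40/3 (G = 2*(5*((1/3)*(-1)*(3*(-1) + 7*1))) = 2*(5*((1/3)*(-1)*(-3 + 7))) = 2*(5*((1/3)*(-1)*4)) = 2*(5*(-4/3)) = 2*(-20/3) = -40/3 ≈ -13.333)
(G*11)*(-10) = -40/3*11*(-10) = -440/3*(-10) = 4400/3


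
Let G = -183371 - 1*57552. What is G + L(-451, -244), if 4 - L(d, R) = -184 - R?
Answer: -240979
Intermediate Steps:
L(d, R) = 188 + R (L(d, R) = 4 - (-184 - R) = 4 + (184 + R) = 188 + R)
G = -240923 (G = -183371 - 57552 = -240923)
G + L(-451, -244) = -240923 + (188 - 244) = -240923 - 56 = -240979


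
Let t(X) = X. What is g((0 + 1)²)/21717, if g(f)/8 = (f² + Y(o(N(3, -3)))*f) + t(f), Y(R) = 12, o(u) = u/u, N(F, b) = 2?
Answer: 112/21717 ≈ 0.0051572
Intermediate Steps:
o(u) = 1
g(f) = 8*f² + 104*f (g(f) = 8*((f² + 12*f) + f) = 8*(f² + 13*f) = 8*f² + 104*f)
g((0 + 1)²)/21717 = (8*(0 + 1)²*(13 + (0 + 1)²))/21717 = (8*1²*(13 + 1²))*(1/21717) = (8*1*(13 + 1))*(1/21717) = (8*1*14)*(1/21717) = 112*(1/21717) = 112/21717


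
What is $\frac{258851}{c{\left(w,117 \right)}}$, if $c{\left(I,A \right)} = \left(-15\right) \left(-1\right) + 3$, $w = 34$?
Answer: $\frac{258851}{18} \approx 14381.0$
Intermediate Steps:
$c{\left(I,A \right)} = 18$ ($c{\left(I,A \right)} = 15 + 3 = 18$)
$\frac{258851}{c{\left(w,117 \right)}} = \frac{258851}{18}$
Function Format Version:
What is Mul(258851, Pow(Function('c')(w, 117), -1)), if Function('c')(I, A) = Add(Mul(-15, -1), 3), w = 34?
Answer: Rational(258851, 18) ≈ 14381.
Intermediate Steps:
Function('c')(I, A) = 18 (Function('c')(I, A) = Add(15, 3) = 18)
Mul(258851, Pow(Function('c')(w, 117), -1)) = Mul(258851, Pow(18, -1)) = Mul(258851, Rational(1, 18)) = Rational(258851, 18)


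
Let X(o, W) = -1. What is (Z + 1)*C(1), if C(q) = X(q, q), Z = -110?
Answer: 109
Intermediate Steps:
C(q) = -1
(Z + 1)*C(1) = (-110 + 1)*(-1) = -109*(-1) = 109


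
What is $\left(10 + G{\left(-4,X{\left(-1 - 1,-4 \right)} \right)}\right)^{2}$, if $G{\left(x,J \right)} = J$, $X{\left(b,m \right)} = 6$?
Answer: $256$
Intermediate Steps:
$\left(10 + G{\left(-4,X{\left(-1 - 1,-4 \right)} \right)}\right)^{2} = \left(10 + 6\right)^{2} = 16^{2} = 256$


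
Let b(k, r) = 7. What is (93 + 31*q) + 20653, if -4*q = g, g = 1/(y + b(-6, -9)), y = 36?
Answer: 3568281/172 ≈ 20746.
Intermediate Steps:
g = 1/43 (g = 1/(36 + 7) = 1/43 ≈ 0.023256)
q = -1/172 (q = -1/4*1/43 = -1/172 ≈ -0.0058140)
(93 + 31*q) + 20653 = (93 + 31*(-1/172)) + 20653 = (93 - 31/172) + 20653 = 15965/172 + 20653 = 3568281/172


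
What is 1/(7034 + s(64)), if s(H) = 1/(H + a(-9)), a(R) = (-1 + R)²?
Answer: 164/1153577 ≈ 0.00014217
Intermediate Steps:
s(H) = 1/(100 + H) (s(H) = 1/(H + (-1 - 9)²) = 1/(H + (-10)²) = 1/(H + 100) = 1/(100 + H))
1/(7034 + s(64)) = 1/(7034 + 1/(100 + 64)) = 1/(7034 + 1/164) = 1/(1153577/164) = 164/1153577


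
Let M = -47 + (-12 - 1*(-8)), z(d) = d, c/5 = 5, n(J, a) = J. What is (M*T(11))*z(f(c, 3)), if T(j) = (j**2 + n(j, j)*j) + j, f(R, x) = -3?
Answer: 38709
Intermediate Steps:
c = 25 (c = 5*5 = 25)
T(j) = j + 2*j**2 (T(j) = (j**2 + j*j) + j = (j**2 + j**2) + j = 2*j**2 + j = j + 2*j**2)
M = -51 (M = -47 + (-12 + 8) = -47 - 4 = -51)
(M*T(11))*z(f(c, 3)) = -561*(1 + 2*11)*(-3) = -561*(1 + 22)*(-3) = -561*23*(-3) = -51*253*(-3) = -12903*(-3) = 38709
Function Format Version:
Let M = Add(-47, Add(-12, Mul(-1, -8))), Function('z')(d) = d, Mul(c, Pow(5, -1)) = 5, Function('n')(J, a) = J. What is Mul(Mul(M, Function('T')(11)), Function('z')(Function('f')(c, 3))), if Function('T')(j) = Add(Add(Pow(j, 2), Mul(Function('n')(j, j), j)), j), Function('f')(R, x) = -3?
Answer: 38709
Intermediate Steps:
c = 25 (c = Mul(5, 5) = 25)
Function('T')(j) = Add(j, Mul(2, Pow(j, 2))) (Function('T')(j) = Add(Add(Pow(j, 2), Mul(j, j)), j) = Add(Add(Pow(j, 2), Pow(j, 2)), j) = Add(Mul(2, Pow(j, 2)), j) = Add(j, Mul(2, Pow(j, 2))))
M = -51 (M = Add(-47, Add(-12, 8)) = Add(-47, -4) = -51)
Mul(Mul(M, Function('T')(11)), Function('z')(Function('f')(c, 3))) = Mul(Mul(-51, Mul(11, Add(1, Mul(2, 11)))), -3) = Mul(Mul(-51, Mul(11, Add(1, 22))), -3) = Mul(Mul(-51, Mul(11, 23)), -3) = Mul(Mul(-51, 253), -3) = Mul(-12903, -3) = 38709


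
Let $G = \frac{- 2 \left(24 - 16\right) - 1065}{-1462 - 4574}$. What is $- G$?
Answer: $- \frac{1081}{6036} \approx -0.17909$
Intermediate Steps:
$G = \frac{1081}{6036}$ ($G = \frac{\left(-2\right) 8 - 1065}{-6036} = \left(-16 - 1065\right) \left(- \frac{1}{6036}\right) = \left(-1081\right) \left(- \frac{1}{6036}\right) = \frac{1081}{6036} \approx 0.17909$)
$- G = \left(-1\right) \frac{1081}{6036} = - \frac{1081}{6036}$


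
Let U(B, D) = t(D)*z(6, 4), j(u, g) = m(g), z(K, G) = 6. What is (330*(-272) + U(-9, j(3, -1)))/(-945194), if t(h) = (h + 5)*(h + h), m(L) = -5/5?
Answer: 44904/472597 ≈ 0.095015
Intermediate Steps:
m(L) = -1 (m(L) = -5*⅕ = -1)
j(u, g) = -1
t(h) = 2*h*(5 + h) (t(h) = (5 + h)*(2*h) = 2*h*(5 + h))
U(B, D) = 12*D*(5 + D) (U(B, D) = (2*D*(5 + D))*6 = 12*D*(5 + D))
(330*(-272) + U(-9, j(3, -1)))/(-945194) = (330*(-272) + 12*(-1)*(5 - 1))/(-945194) = (-89760 + 12*(-1)*4)*(-1/945194) = (-89760 - 48)*(-1/945194) = -89808*(-1/945194) = 44904/472597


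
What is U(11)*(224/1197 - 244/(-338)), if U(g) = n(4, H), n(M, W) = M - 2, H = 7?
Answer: 52540/28899 ≈ 1.8181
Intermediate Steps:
n(M, W) = -2 + M
U(g) = 2 (U(g) = -2 + 4 = 2)
U(11)*(224/1197 - 244/(-338)) = 2*(224/1197 - 244/(-338)) = 2*(224*(1/1197) - 244*(-1/338)) = 2*(32/171 + 122/169) = 2*(26270/28899) = 52540/28899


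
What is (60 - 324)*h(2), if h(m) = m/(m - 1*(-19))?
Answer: -176/7 ≈ -25.143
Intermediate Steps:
h(m) = m/(19 + m) (h(m) = m/(m + 19) = m/(19 + m))
(60 - 324)*h(2) = (60 - 324)*(2/(19 + 2)) = -528/21 = -264*2/21 = -176/7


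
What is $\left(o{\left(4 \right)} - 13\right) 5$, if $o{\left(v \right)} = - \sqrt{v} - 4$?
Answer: $-95$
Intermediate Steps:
$o{\left(v \right)} = -4 - \sqrt{v}$ ($o{\left(v \right)} = - \sqrt{v} - 4 = -4 - \sqrt{v}$)
$\left(o{\left(4 \right)} - 13\right) 5 = \left(\left(-4 - \sqrt{4}\right) - 13\right) 5 = \left(\left(-4 - 2\right) - 13\right) 5 = \left(-6 - 13\right) 5 = \left(-19\right) 5 = -95$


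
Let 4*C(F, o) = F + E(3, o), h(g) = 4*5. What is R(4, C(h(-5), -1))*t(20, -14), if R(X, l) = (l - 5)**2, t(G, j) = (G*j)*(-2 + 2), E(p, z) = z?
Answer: 0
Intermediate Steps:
h(g) = 20
C(F, o) = F/4 + o/4 (C(F, o) = (F + o)/4 = F/4 + o/4)
t(G, j) = 0 (t(G, j) = (G*j)*0 = 0)
R(X, l) = (-5 + l)**2
R(4, C(h(-5), -1))*t(20, -14) = (-5 + ((1/4)*20 + (1/4)*(-1)))**2*0 = (-5 + (5 - 1/4))**2*0 = (-5 + 19/4)**2*0 = (-1/4)**2*0 = (1/16)*0 = 0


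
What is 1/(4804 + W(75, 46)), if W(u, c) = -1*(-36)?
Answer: 1/4840 ≈ 0.00020661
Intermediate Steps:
W(u, c) = 36
1/(4804 + W(75, 46)) = 1/(4804 + 36) = 1/4840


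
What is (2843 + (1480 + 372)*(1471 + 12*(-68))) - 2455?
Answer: 1213448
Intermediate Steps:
(2843 + (1480 + 372)*(1471 + 12*(-68))) - 2455 = (2843 + 1852*(1471 - 816)) - 2455 = (2843 + 1852*655) - 2455 = (2843 + 1213060) - 2455 = 1215903 - 2455 = 1213448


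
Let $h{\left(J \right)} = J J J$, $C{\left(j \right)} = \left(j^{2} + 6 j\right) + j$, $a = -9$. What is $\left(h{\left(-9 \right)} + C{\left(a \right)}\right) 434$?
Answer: $-308574$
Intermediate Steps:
$C{\left(j \right)} = j^{2} + 7 j$
$h{\left(J \right)} = J^{3}$ ($h{\left(J \right)} = J^{2} J = J^{3}$)
$\left(h{\left(-9 \right)} + C{\left(a \right)}\right) 434 = \left(\left(-9\right)^{3} - 9 \left(7 - 9\right)\right) 434 = \left(-729 - -18\right) 434 = \left(-729 + 18\right) 434 = \left(-711\right) 434 = -308574$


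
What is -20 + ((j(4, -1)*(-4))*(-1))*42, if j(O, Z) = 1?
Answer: 148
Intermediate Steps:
-20 + ((j(4, -1)*(-4))*(-1))*42 = -20 + ((1*(-4))*(-1))*42 = -20 - 4*(-1)*42 = -20 + 4*42 = -20 + 168 = 148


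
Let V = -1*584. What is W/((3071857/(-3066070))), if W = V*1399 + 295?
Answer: 2504123756470/3071857 ≈ 8.1518e+5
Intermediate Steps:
V = -584
W = -816721 (W = -584*1399 + 295 = -817016 + 295 = -816721)
W/((3071857/(-3066070))) = -816721/(3071857/(-3066070)) = -816721/(3071857*(-1/3066070)) = -816721/(-3071857/3066070) = -816721*(-3066070/3071857) = 2504123756470/3071857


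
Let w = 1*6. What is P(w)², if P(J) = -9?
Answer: 81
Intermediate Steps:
w = 6
P(w)² = (-9)² = 81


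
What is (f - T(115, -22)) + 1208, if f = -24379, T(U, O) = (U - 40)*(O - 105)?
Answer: -13646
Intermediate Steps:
T(U, O) = (-105 + O)*(-40 + U) (T(U, O) = (-40 + U)*(-105 + O) = (-105 + O)*(-40 + U))
(f - T(115, -22)) + 1208 = (-24379 - (4200 - 105*115 - 40*(-22) - 22*115)) + 1208 = (-24379 - (4200 - 12075 + 880 - 2530)) + 1208 = (-24379 - 1*(-9525)) + 1208 = (-24379 + 9525) + 1208 = -14854 + 1208 = -13646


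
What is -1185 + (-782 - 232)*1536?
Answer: -1558689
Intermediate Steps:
-1185 + (-782 - 232)*1536 = -1185 - 1014*1536 = -1185 - 1557504 = -1558689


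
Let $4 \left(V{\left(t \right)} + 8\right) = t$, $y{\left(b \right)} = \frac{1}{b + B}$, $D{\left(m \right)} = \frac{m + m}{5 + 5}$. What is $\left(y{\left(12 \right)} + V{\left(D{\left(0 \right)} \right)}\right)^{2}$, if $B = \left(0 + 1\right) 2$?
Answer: $\frac{12321}{196} \approx 62.862$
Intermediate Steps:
$B = 2$ ($B = 1 \cdot 2 = 2$)
$D{\left(m \right)} = \frac{m}{5}$ ($D{\left(m \right)} = \frac{2 m}{10} = 2 m \frac{1}{10} = \frac{m}{5}$)
$y{\left(b \right)} = \frac{1}{2 + b}$ ($y{\left(b \right)} = \frac{1}{b + 2} = \frac{1}{2 + b}$)
$V{\left(t \right)} = -8 + \frac{t}{4}$
$\left(y{\left(12 \right)} + V{\left(D{\left(0 \right)} \right)}\right)^{2} = \left(\frac{1}{2 + 12} - \left(8 - \frac{\frac{1}{5} \cdot 0}{4}\right)\right)^{2} = \left(\frac{1}{14} + \left(-8 + \frac{1}{4} \cdot 0\right)\right)^{2} = \left(\frac{1}{14} + \left(-8 + 0\right)\right)^{2} = \left(\frac{1}{14} - 8\right)^{2} = \left(- \frac{111}{14}\right)^{2} = \frac{12321}{196}$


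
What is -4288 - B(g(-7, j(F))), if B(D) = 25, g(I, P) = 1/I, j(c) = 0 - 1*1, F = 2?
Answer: -4313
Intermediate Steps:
j(c) = -1 (j(c) = 0 - 1 = -1)
-4288 - B(g(-7, j(F))) = -4288 - 1*25 = -4288 - 25 = -4313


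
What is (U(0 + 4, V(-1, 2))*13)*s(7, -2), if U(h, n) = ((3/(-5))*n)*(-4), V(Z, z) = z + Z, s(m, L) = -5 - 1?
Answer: -936/5 ≈ -187.20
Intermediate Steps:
s(m, L) = -6
V(Z, z) = Z + z
U(h, n) = 12*n/5 (U(h, n) = ((3*(-⅕))*n)*(-4) = -3*n/5*(-4) = 12*n/5)
(U(0 + 4, V(-1, 2))*13)*s(7, -2) = ((12*(-1 + 2)/5)*13)*(-6) = (((12/5)*1)*13)*(-6) = ((12/5)*13)*(-6) = (156/5)*(-6) = -936/5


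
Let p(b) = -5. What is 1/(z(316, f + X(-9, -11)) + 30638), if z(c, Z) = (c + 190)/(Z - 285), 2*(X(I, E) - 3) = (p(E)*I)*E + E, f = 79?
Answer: 228/6985211 ≈ 3.2640e-5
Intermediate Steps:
X(I, E) = 3 + E/2 - 5*E*I/2 (X(I, E) = 3 + ((-5*I)*E + E)/2 = 3 + (-5*E*I + E)/2 = 3 + (E - 5*E*I)/2 = 3 + (E/2 - 5*E*I/2) = 3 + E/2 - 5*E*I/2)
z(c, Z) = (190 + c)/(-285 + Z)
1/(z(316, f + X(-9, -11)) + 30638) = 1/((190 + 316)/(-285 + (79 + (3 + (½)*(-11) - 5/2*(-11)*(-9)))) + 30638) = 1/(506/(-285 + (79 + (3 - 11/2 - 495/2))) + 30638) = 1/(506/(-285 + (79 - 250)) + 30638) = 1/(506/(-285 - 171) + 30638) = 1/(506/(-456) + 30638) = 1/(-1/456*506 + 30638) = 1/(-253/228 + 30638) = 1/(6985211/228) = 228/6985211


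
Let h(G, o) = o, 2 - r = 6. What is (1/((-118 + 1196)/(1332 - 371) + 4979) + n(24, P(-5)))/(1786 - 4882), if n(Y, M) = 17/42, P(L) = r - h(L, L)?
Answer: -27133537/207439919568 ≈ -0.00013080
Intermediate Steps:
r = -4 (r = 2 - 1*6 = 2 - 6 = -4)
P(L) = -4 - L
n(Y, M) = 17/42 (n(Y, M) = 17*(1/42) = 17/42)
(1/((-118 + 1196)/(1332 - 371) + 4979) + n(24, P(-5)))/(1786 - 4882) = (1/((-118 + 1196)/(1332 - 371) + 4979) + 17/42)/(1786 - 4882) = (1/(1078/961 + 4979) + 17/42)/(-3096) = (1/(1078*(1/961) + 4979) + 17/42)*(-1/3096) = (1/(1078/961 + 4979) + 17/42)*(-1/3096) = (1/(4785897/961) + 17/42)*(-1/3096) = (961/4785897 + 17/42)*(-1/3096) = (27133537/67002558)*(-1/3096) = -27133537/207439919568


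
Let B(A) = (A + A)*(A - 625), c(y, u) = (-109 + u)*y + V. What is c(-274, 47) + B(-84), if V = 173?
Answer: 136273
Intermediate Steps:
c(y, u) = 173 + y*(-109 + u) (c(y, u) = (-109 + u)*y + 173 = y*(-109 + u) + 173 = 173 + y*(-109 + u))
B(A) = 2*A*(-625 + A) (B(A) = (2*A)*(-625 + A) = 2*A*(-625 + A))
c(-274, 47) + B(-84) = (173 - 109*(-274) + 47*(-274)) + 2*(-84)*(-625 - 84) = (173 + 29866 - 12878) + 2*(-84)*(-709) = 17161 + 119112 = 136273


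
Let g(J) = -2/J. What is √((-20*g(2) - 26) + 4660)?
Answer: √4654 ≈ 68.220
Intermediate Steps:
√((-20*g(2) - 26) + 4660) = √((-(-40)/2 - 26) + 4660) = √((-20*(-1) - 26) + 4660) = √((20 - 26) + 4660) = √(-6 + 4660) = √4654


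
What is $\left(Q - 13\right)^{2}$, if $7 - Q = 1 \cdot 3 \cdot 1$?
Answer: $81$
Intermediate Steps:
$Q = 4$ ($Q = 7 - 1 \cdot 3 \cdot 1 = 7 - 3 \cdot 1 = 7 - 3 = 4$)
$\left(Q - 13\right)^{2} = \left(4 - 13\right)^{2} = \left(-9\right)^{2} = 81$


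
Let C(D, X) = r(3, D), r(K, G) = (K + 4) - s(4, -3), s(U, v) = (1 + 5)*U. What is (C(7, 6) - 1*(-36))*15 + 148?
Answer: 433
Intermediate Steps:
s(U, v) = 6*U
r(K, G) = -20 + K (r(K, G) = (K + 4) - 6*4 = (4 + K) - 1*24 = (4 + K) - 24 = -20 + K)
C(D, X) = -17 (C(D, X) = -20 + 3 = -17)
(C(7, 6) - 1*(-36))*15 + 148 = (-17 - 1*(-36))*15 + 148 = (-17 + 36)*15 + 148 = 19*15 + 148 = 285 + 148 = 433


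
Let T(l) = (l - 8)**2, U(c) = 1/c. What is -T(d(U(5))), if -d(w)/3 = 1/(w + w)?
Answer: -961/4 ≈ -240.25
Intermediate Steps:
d(w) = -3/(2*w) (d(w) = -3/(w + w) = -3*1/(2*w) = -3/(2*w))
T(l) = (-8 + l)**2
-T(d(U(5))) = -(-8 - 3/(2*(1/5)))**2 = -(-8 - 3/(2*1/5))**2 = -(-8 - 3/2*5)**2 = -(-8 - 15/2)**2 = -(-31/2)**2 = -1*961/4 = -961/4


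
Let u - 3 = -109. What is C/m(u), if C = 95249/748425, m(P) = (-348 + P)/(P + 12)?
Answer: 4476703/169892475 ≈ 0.026350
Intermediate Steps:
u = -106 (u = 3 - 109 = -106)
m(P) = (-348 + P)/(12 + P)
C = 95249/748425 (C = 95249*(1/748425) = 95249/748425 ≈ 0.12727)
C/m(u) = 95249/(748425*(((-348 - 106)/(12 - 106)))) = 95249/(748425*((-454/(-94)))) = 95249/(748425*((-1/94*(-454)))) = 95249/(748425*(227/47)) = (95249/748425)*(47/227) = 4476703/169892475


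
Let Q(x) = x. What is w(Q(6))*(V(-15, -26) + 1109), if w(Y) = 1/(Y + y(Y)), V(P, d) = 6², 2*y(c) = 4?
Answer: 1145/8 ≈ 143.13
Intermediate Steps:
y(c) = 2 (y(c) = (½)*4 = 2)
V(P, d) = 36
w(Y) = 1/(2 + Y) (w(Y) = 1/(Y + 2) = 1/(2 + Y))
w(Q(6))*(V(-15, -26) + 1109) = (36 + 1109)/(2 + 6) = 1145/8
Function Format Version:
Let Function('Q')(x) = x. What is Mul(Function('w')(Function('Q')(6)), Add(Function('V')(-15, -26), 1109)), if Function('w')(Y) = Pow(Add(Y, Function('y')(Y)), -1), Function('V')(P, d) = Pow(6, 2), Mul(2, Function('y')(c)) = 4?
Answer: Rational(1145, 8) ≈ 143.13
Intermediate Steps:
Function('y')(c) = 2 (Function('y')(c) = Mul(Rational(1, 2), 4) = 2)
Function('V')(P, d) = 36
Function('w')(Y) = Pow(Add(2, Y), -1) (Function('w')(Y) = Pow(Add(Y, 2), -1) = Pow(Add(2, Y), -1))
Mul(Function('w')(Function('Q')(6)), Add(Function('V')(-15, -26), 1109)) = Mul(Pow(Add(2, 6), -1), Add(36, 1109)) = Mul(Pow(8, -1), 1145) = Mul(Rational(1, 8), 1145) = Rational(1145, 8)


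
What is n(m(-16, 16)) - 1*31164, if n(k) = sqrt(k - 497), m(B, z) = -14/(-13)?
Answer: -31164 + I*sqrt(83811)/13 ≈ -31164.0 + 22.269*I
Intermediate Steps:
m(B, z) = 14/13 (m(B, z) = -14*(-1/13) = 14/13)
n(k) = sqrt(-497 + k)
n(m(-16, 16)) - 1*31164 = sqrt(-497 + 14/13) - 1*31164 = sqrt(-6447/13) - 31164 = I*sqrt(83811)/13 - 31164 = -31164 + I*sqrt(83811)/13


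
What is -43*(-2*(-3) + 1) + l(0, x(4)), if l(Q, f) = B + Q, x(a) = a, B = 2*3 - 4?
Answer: -299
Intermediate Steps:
B = 2 (B = 6 - 4 = 2)
l(Q, f) = 2 + Q
-43*(-2*(-3) + 1) + l(0, x(4)) = -43*(-2*(-3) + 1) + (2 + 0) = -43*(6 + 1) + 2 = -43*7 + 2 = -301 + 2 = -299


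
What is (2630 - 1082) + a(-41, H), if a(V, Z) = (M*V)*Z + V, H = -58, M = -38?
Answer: -88857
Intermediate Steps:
a(V, Z) = V - 38*V*Z (a(V, Z) = (-38*V)*Z + V = -38*V*Z + V = V - 38*V*Z)
(2630 - 1082) + a(-41, H) = (2630 - 1082) - 41*(1 - 38*(-58)) = 1548 - 41*(1 + 2204) = 1548 - 41*2205 = 1548 - 90405 = -88857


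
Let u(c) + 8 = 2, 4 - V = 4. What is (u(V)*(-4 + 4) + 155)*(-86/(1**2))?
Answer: -13330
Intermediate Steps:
V = 0 (V = 4 - 1*4 = 4 - 4 = 0)
u(c) = -6 (u(c) = -8 + 2 = -6)
(u(V)*(-4 + 4) + 155)*(-86/(1**2)) = (-6*(-4 + 4) + 155)*(-86/(1**2)) = (-6*0 + 155)*(-86/1) = (0 + 155)*(-86*1) = 155*(-86) = -13330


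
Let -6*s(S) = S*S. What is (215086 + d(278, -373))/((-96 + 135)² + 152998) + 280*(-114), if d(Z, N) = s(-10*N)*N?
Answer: -12201338332/463557 ≈ -26321.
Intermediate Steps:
s(S) = -S²/6 (s(S) = -S*S/6 = -S²/6)
d(Z, N) = -50*N³/3 (d(Z, N) = (-100*N²/6)*N = (-50*N²/3)*N = -50*N³/3)
(215086 + d(278, -373))/((-96 + 135)² + 152998) + 280*(-114) = (215086 - 50/3*(-373)³)/((-96 + 135)² + 152998) + 280*(-114) = (215086 - 50/3*(-51895117))/(39² + 152998) - 31920 = (215086 + 2594755850/3)/(1521 + 152998) - 31920 = (2595401108/3)/154519 - 31920 = (2595401108/3)*(1/154519) - 31920 = 2595401108/463557 - 31920 = -12201338332/463557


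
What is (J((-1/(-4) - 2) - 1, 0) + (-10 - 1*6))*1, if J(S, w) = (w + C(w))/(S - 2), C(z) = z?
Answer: -16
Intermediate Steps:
J(S, w) = 2*w/(-2 + S) (J(S, w) = (w + w)/(S - 2) = (2*w)/(-2 + S) = 2*w/(-2 + S))
(J((-1/(-4) - 2) - 1, 0) + (-10 - 1*6))*1 = (2*0/(-2 + ((-1/(-4) - 2) - 1)) + (-10 - 1*6))*1 = (2*0/(-2 + ((-1*(-¼) - 2) - 1)) + (-10 - 6))*1 = (2*0/(-2 + ((¼ - 2) - 1)) - 16)*1 = (2*0/(-2 + (-7/4 - 1)) - 16)*1 = (2*0/(-2 - 11/4) - 16)*1 = (2*0/(-19/4) - 16)*1 = (2*0*(-4/19) - 16)*1 = (0 - 16)*1 = -16*1 = -16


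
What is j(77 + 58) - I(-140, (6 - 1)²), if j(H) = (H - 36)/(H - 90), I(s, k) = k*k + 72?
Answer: -3474/5 ≈ -694.80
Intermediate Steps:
I(s, k) = 72 + k² (I(s, k) = k² + 72 = 72 + k²)
j(H) = (-36 + H)/(-90 + H)
j(77 + 58) - I(-140, (6 - 1)²) = (-36 + (77 + 58))/(-90 + (77 + 58)) - (72 + ((6 - 1)²)²) = (-36 + 135)/(-90 + 135) - (72 + (5²)²) = 99/45 - (72 + 25²) = (1/45)*99 - (72 + 625) = 11/5 - 1*697 = 11/5 - 697 = -3474/5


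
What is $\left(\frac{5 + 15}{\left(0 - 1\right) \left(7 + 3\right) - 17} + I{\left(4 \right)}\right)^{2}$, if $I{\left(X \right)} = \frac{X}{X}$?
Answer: $\frac{49}{729} \approx 0.067215$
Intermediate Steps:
$I{\left(X \right)} = 1$
$\left(\frac{5 + 15}{\left(0 - 1\right) \left(7 + 3\right) - 17} + I{\left(4 \right)}\right)^{2} = \left(\frac{5 + 15}{\left(0 - 1\right) \left(7 + 3\right) - 17} + 1\right)^{2} = \left(\frac{20}{\left(-1\right) 10 - 17} + 1\right)^{2} = \left(\frac{20}{-10 - 17} + 1\right)^{2} = \left(\frac{20}{-27} + 1\right)^{2} = \left(20 \left(- \frac{1}{27}\right) + 1\right)^{2} = \left(- \frac{20}{27} + 1\right)^{2} = \left(\frac{7}{27}\right)^{2} = \frac{49}{729}$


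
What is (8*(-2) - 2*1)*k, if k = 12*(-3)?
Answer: 648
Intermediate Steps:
k = -36
(8*(-2) - 2*1)*k = (8*(-2) - 2*1)*(-36) = (-16 - 2)*(-36) = -18*(-36) = 648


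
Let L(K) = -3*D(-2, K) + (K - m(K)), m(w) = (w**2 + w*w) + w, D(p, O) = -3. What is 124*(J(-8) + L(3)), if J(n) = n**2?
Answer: 6820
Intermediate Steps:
m(w) = w + 2*w**2 (m(w) = (w**2 + w**2) + w = 2*w**2 + w = w + 2*w**2)
L(K) = 9 + K - K*(1 + 2*K) (L(K) = -3*(-3) + (K - K*(1 + 2*K)) = 9 + (K - K*(1 + 2*K)) = 9 + K - K*(1 + 2*K))
124*(J(-8) + L(3)) = 124*((-8)**2 + (9 - 2*3**2)) = 124*(64 + (9 - 2*9)) = 124*(64 + (9 - 18)) = 124*(64 - 9) = 124*55 = 6820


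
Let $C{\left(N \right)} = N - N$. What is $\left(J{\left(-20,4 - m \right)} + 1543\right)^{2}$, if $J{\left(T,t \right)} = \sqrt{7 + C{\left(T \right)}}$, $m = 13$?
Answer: $\left(1543 + \sqrt{7}\right)^{2} \approx 2.389 \cdot 10^{6}$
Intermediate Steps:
$C{\left(N \right)} = 0$
$J{\left(T,t \right)} = \sqrt{7}$ ($J{\left(T,t \right)} = \sqrt{7 + 0} = \sqrt{7}$)
$\left(J{\left(-20,4 - m \right)} + 1543\right)^{2} = \left(\sqrt{7} + 1543\right)^{2} = \left(1543 + \sqrt{7}\right)^{2}$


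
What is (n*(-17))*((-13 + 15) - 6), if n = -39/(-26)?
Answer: 102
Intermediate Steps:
n = 3/2 (n = -39*(-1/26) = 3/2 ≈ 1.5000)
(n*(-17))*((-13 + 15) - 6) = ((3/2)*(-17))*((-13 + 15) - 6) = -51*(2 - 6)/2 = -51/2*(-4) = 102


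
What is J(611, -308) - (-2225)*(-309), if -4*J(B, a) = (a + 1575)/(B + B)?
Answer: -3360623467/4888 ≈ -6.8753e+5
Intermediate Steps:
J(B, a) = -(1575 + a)/(8*B) (J(B, a) = -(a + 1575)/(4*(B + B)) = -(1575 + a)/(4*(2*B)) = -(1575 + a)*1/(2*B)/4 = -(1575 + a)/(8*B))
J(611, -308) - (-2225)*(-309) = (⅛)*(-1575 - 1*(-308))/611 - (-2225)*(-309) = (⅛)*(1/611)*(-1575 + 308) - 1*687525 = (⅛)*(1/611)*(-1267) - 687525 = -1267/4888 - 687525 = -3360623467/4888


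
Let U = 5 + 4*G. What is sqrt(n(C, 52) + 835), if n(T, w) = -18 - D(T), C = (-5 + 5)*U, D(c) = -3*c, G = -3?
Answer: sqrt(817) ≈ 28.583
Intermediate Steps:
U = -7 (U = 5 + 4*(-3) = 5 - 12 = -7)
C = 0 (C = (-5 + 5)*(-7) = 0*(-7) = 0)
n(T, w) = -18 + 3*T (n(T, w) = -18 - (-3)*T = -18 + 3*T)
sqrt(n(C, 52) + 835) = sqrt((-18 + 3*0) + 835) = sqrt((-18 + 0) + 835) = sqrt(-18 + 835) = sqrt(817)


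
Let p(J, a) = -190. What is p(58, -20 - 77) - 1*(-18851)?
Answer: 18661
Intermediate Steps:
p(58, -20 - 77) - 1*(-18851) = -190 - 1*(-18851) = -190 + 18851 = 18661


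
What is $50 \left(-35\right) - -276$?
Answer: $-1474$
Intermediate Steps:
$50 \left(-35\right) - -276 = -1750 + 276 = -1474$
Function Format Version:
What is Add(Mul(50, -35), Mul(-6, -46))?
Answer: -1474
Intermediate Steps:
Add(Mul(50, -35), Mul(-6, -46)) = Add(-1750, 276) = -1474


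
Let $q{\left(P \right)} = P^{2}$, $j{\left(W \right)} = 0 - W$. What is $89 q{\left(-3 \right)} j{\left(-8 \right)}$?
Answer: $6408$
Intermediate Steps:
$j{\left(W \right)} = - W$
$89 q{\left(-3 \right)} j{\left(-8 \right)} = 89 \left(-3\right)^{2} \left(\left(-1\right) \left(-8\right)\right) = 89 \cdot 9 \cdot 8 = 801 \cdot 8 = 6408$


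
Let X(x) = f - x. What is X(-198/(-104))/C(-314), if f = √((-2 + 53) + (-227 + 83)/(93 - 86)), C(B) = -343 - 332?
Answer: 11/3900 - √1491/4725 ≈ -0.0053516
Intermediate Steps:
C(B) = -675
f = √1491/7 (f = √(51 - 144/7) = √(213/7) = √1491/7 ≈ 5.5162)
X(x) = -x + √1491/7 (X(x) = √1491/7 - x = -x + √1491/7)
X(-198/(-104))/C(-314) = (-(-198)/(-104) + √1491/7)/(-675) = (-(-198)*(-1)/104 + √1491/7)*(-1/675) = (-1*99/52 + √1491/7)*(-1/675) = (-99/52 + √1491/7)*(-1/675) = 11/3900 - √1491/4725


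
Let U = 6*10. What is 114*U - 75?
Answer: 6765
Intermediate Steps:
U = 60
114*U - 75 = 114*60 - 75 = 6840 - 75 = 6765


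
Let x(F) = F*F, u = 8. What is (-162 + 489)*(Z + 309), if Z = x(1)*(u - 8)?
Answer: 101043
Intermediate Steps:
x(F) = F²
Z = 0 (Z = 1²*(8 - 8) = 1*0 = 0)
(-162 + 489)*(Z + 309) = (-162 + 489)*(0 + 309) = 327*309 = 101043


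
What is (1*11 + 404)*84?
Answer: 34860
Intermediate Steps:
(1*11 + 404)*84 = (11 + 404)*84 = 415*84 = 34860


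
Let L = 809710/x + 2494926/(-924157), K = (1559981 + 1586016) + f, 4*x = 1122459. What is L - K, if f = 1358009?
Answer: -21140872777725292/4693793403 ≈ -4.5040e+6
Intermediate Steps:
x = 1122459/4 (x = (¼)*1122459 = 1122459/4 ≈ 2.8062e+5)
K = 4504006 (K = (1559981 + 1586016) + 1358009 = 3145997 + 1358009 = 4504006)
L = 872147126/4693793403 (L = 809710/(1122459/4) + 2494926/(-924157) = 809710*(4/1122459) + 2494926*(-1/924157) = 190520/66027 - 2494926/924157 = 872147126/4693793403 ≈ 0.18581)
L - K = 872147126/4693793403 - 1*4504006 = 872147126/4693793403 - 4504006 = -21140872777725292/4693793403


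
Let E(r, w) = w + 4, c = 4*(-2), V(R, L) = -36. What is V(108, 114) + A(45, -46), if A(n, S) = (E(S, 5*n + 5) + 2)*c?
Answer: -1924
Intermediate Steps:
c = -8
E(r, w) = 4 + w
A(n, S) = -88 - 40*n (A(n, S) = ((4 + (5*n + 5)) + 2)*(-8) = ((4 + (5 + 5*n)) + 2)*(-8) = ((9 + 5*n) + 2)*(-8) = (11 + 5*n)*(-8) = -88 - 40*n)
V(108, 114) + A(45, -46) = -36 + (-88 - 40*45) = -36 + (-88 - 1800) = -36 - 1888 = -1924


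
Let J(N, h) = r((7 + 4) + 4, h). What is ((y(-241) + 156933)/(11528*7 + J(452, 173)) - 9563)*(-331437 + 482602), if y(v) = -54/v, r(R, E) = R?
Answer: -28112978703642490/19451351 ≈ -1.4453e+9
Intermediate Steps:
J(N, h) = 15 (J(N, h) = (7 + 4) + 4 = 11 + 4 = 15)
((y(-241) + 156933)/(11528*7 + J(452, 173)) - 9563)*(-331437 + 482602) = ((-54/(-241) + 156933)/(11528*7 + 15) - 9563)*(-331437 + 482602) = ((-54*(-1/241) + 156933)/(80696 + 15) - 9563)*151165 = ((54/241 + 156933)/80711 - 9563)*151165 = ((37820907/241)*(1/80711) - 9563)*151165 = (37820907/19451351 - 9563)*151165 = -185975448706/19451351*151165 = -28112978703642490/19451351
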